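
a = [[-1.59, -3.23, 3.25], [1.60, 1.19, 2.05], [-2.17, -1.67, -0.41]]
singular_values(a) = [5.17, 3.53, 0.4]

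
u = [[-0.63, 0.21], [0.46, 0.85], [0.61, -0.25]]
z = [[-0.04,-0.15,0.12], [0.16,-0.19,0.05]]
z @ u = [[0.03, -0.17], [-0.16, -0.14]]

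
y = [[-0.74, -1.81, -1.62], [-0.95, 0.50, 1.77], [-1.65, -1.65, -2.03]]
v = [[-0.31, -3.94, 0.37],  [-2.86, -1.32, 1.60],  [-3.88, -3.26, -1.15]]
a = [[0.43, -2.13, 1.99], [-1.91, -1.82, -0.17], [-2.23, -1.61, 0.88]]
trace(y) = -2.27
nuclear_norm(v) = 11.39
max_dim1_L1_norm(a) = 4.72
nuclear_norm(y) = 6.36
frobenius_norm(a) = 4.90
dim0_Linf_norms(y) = [1.65, 1.81, 2.03]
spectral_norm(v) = 6.59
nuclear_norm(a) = 7.33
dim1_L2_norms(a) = [2.95, 2.64, 2.89]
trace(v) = -2.78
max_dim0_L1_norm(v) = 8.52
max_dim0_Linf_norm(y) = 2.03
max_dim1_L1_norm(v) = 8.29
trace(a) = -0.51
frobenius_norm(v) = 7.43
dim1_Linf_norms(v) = [3.94, 2.86, 3.88]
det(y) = 3.49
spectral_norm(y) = 4.13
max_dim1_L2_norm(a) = 2.95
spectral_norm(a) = 4.19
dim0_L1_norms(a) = [4.57, 5.56, 3.04]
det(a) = -7.15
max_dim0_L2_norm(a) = 3.23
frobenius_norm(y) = 4.51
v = y + a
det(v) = 36.89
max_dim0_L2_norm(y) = 3.14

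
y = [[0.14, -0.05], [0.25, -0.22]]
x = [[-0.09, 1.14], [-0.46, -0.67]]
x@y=[[0.27, -0.25], [-0.23, 0.17]]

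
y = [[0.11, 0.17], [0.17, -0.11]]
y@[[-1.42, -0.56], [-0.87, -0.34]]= [[-0.3, -0.12], [-0.15, -0.06]]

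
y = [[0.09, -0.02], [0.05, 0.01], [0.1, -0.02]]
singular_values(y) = [0.15, 0.02]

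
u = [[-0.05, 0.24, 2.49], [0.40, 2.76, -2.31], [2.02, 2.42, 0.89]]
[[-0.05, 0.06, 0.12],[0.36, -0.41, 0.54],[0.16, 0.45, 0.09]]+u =[[-0.1, 0.3, 2.61], [0.76, 2.35, -1.77], [2.18, 2.87, 0.98]]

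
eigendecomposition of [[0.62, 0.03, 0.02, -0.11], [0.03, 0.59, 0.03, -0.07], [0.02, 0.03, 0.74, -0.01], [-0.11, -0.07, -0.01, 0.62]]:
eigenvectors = [[-0.57, 0.54, 0.49, 0.38], [-0.39, -0.84, 0.36, 0.15], [0.06, 0.09, 0.60, -0.79], [-0.72, 0.03, -0.52, -0.45]]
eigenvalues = [0.5, 0.57, 0.78, 0.72]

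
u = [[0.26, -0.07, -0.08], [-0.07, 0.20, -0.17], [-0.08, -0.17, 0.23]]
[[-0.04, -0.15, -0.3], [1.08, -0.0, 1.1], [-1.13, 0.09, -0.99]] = u @[[0.14, -0.31, -0.41], [3.56, 0.35, 4.26], [-2.22, 0.55, -1.31]]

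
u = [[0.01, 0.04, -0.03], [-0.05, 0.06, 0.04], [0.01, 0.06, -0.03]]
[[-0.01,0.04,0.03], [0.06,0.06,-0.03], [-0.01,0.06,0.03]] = u @ [[-0.99,  0.07,  -0.14],[0.07,  1.0,  0.0],[0.14,  -0.01,  -0.99]]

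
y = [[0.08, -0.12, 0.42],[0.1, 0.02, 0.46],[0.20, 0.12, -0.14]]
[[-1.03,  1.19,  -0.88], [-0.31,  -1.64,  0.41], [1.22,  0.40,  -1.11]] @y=[[-0.14, 0.04, 0.24], [-0.11, 0.05, -0.94], [-0.08, -0.27, 0.85]]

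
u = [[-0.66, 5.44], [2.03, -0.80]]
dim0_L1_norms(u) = [2.69, 6.24]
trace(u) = -1.46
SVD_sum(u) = [[-1.05,5.36], [0.23,-1.15]] + [[0.39, 0.08], [1.80, 0.35]]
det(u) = -10.52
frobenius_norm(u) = 5.90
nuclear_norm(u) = 7.47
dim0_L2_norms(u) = [2.13, 5.5]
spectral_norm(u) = 5.59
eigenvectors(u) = [[0.86, -0.85],  [0.51, 0.53]]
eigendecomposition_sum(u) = [[1.32, 2.12],[0.79, 1.27]] + [[-1.98,  3.32],[1.24,  -2.07]]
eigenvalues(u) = [2.59, -4.05]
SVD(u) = [[0.98, -0.21],  [-0.21, -0.98]] @ diag([5.590359379915013, 1.8809524192270901]) @ [[-0.19, 0.98], [-0.98, -0.19]]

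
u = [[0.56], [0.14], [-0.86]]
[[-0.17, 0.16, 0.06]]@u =[[-0.12]]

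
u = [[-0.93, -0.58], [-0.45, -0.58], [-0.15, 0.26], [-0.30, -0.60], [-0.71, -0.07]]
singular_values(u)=[1.56, 0.6]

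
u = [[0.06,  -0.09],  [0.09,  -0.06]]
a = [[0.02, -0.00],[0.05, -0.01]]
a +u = [[0.08, -0.09], [0.14, -0.07]]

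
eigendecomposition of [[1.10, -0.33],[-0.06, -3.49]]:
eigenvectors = [[1.0, 0.07],[-0.01, 1.00]]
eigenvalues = [1.1, -3.49]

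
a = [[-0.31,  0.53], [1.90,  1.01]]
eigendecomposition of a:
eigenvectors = [[-0.70,  -0.27], [0.71,  -0.96]]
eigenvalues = [-0.85, 1.55]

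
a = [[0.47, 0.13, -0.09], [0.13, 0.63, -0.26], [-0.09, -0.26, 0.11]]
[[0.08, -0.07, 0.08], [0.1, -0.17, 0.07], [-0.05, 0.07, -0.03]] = a @ [[0.12,-0.06,0.17], [0.09,-0.20,0.12], [-0.12,0.14,0.12]]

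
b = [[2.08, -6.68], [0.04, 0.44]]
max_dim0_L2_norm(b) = 6.69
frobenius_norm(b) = 7.01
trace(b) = 2.52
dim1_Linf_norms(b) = [6.68, 0.44]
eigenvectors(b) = [[1.0, 0.98],[0.03, 0.21]]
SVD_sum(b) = [[2.07, -6.68], [-0.12, 0.39]] + [[0.01, 0.00], [0.16, 0.05]]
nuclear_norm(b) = 7.18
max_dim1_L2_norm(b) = 7.0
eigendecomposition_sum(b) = [[2.17, -9.95], [0.06, -0.27]] + [[-0.09, 3.27], [-0.02, 0.71]]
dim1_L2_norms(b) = [7.0, 0.44]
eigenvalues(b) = [1.9, 0.62]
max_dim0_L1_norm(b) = 7.12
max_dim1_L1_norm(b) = 8.76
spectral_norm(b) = 7.01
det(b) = 1.18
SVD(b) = [[-1.00, 0.06], [0.06, 1.0]] @ diag([7.008247646904498, 0.1687154991622277]) @ [[-0.3, 0.96],  [0.96, 0.30]]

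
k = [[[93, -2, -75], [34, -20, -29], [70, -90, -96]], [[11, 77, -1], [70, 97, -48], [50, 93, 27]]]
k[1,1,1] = 97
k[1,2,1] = 93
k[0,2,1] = -90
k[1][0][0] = 11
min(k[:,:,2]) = -96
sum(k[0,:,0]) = 197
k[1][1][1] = 97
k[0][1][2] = -29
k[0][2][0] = 70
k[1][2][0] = 50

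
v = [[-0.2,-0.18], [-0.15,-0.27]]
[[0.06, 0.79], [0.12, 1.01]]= v @ [[0.18, -1.16], [-0.56, -3.11]]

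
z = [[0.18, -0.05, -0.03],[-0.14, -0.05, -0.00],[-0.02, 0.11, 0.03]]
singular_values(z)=[0.23, 0.13, 0.0]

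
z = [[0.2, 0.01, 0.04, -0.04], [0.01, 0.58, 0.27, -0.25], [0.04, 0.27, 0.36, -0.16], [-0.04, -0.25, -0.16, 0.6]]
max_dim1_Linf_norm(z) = 0.6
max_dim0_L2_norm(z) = 0.69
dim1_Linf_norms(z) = [0.2, 0.58, 0.36, 0.6]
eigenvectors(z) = [[-0.06, -0.59, 0.80, -0.07], [-0.66, -0.45, -0.34, 0.50], [-0.44, 0.67, 0.49, 0.35], [0.61, -0.07, 0.07, 0.79]]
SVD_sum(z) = [[0.0, 0.04, 0.03, -0.04], [0.04, 0.43, 0.29, -0.4], [0.03, 0.29, 0.19, -0.26], [-0.04, -0.4, -0.26, 0.37]] + [[0.00, -0.01, -0.01, -0.02], [-0.01, 0.09, 0.07, 0.15], [-0.01, 0.07, 0.05, 0.10], [-0.02, 0.15, 0.10, 0.23]] + [[0.14, -0.06, 0.08, 0.01], [-0.06, 0.02, -0.04, -0.00], [0.08, -0.04, 0.05, 0.01], [0.01, -0.0, 0.01, 0.00]] + [[0.05, 0.04, -0.06, 0.01], [0.04, 0.03, -0.05, 0.00], [-0.06, -0.05, 0.07, -0.01], [0.01, 0.0, -0.01, 0.0]]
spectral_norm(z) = 0.99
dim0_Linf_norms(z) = [0.2, 0.58, 0.36, 0.6]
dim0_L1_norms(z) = [0.29, 1.11, 0.83, 1.05]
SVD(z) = [[0.06, 0.07, 0.8, -0.59], [0.66, -0.50, -0.34, -0.45], [0.44, -0.35, 0.49, 0.67], [-0.61, -0.79, 0.07, -0.07]] @ diag([0.9913060340023094, 0.37426930010006776, 0.21669048364508312, 0.15773418225253943]) @ [[0.06,  0.66,  0.44,  -0.61], [0.07,  -0.50,  -0.35,  -0.79], [0.8,  -0.34,  0.49,  0.07], [-0.59,  -0.45,  0.67,  -0.07]]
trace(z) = 1.74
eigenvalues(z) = [0.99, 0.16, 0.22, 0.37]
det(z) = 0.01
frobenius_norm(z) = 1.09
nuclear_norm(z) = 1.74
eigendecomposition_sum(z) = [[0.00,0.04,0.03,-0.04], [0.04,0.43,0.29,-0.4], [0.03,0.29,0.19,-0.26], [-0.04,-0.4,-0.26,0.37]] + [[0.05, 0.04, -0.06, 0.01],  [0.04, 0.03, -0.05, 0.0],  [-0.06, -0.05, 0.07, -0.01],  [0.01, 0.0, -0.01, 0.0]] + [[0.14, -0.06, 0.08, 0.01],[-0.06, 0.02, -0.04, -0.0],[0.08, -0.04, 0.05, 0.01],[0.01, -0.00, 0.01, 0.0]] + [[0.0, -0.01, -0.01, -0.02],[-0.01, 0.09, 0.07, 0.15],[-0.01, 0.07, 0.05, 0.1],[-0.02, 0.15, 0.1, 0.23]]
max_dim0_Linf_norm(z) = 0.6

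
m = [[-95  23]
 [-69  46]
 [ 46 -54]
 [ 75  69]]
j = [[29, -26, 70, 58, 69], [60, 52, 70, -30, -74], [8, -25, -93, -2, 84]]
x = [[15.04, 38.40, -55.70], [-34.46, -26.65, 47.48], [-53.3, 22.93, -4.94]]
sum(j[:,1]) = 1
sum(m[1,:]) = -23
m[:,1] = [23, 46, -54, 69]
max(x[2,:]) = 22.93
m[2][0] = 46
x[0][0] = 15.04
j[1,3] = -30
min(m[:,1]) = -54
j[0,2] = 70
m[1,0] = -69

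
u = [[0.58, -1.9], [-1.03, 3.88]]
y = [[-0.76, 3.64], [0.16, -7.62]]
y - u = [[-1.34, 5.54],[1.19, -11.5]]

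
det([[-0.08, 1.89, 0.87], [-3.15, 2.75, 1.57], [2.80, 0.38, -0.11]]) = -0.015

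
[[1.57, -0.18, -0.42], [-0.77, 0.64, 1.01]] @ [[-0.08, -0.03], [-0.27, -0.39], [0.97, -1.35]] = [[-0.48,0.59], [0.87,-1.59]]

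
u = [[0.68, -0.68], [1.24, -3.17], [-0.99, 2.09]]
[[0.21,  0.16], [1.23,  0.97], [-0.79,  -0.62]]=u @ [[-0.13,-0.11], [-0.44,-0.35]]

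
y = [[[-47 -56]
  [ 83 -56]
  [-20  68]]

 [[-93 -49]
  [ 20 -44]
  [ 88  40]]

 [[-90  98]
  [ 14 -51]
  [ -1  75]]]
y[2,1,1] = -51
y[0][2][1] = 68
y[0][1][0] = 83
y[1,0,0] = -93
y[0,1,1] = -56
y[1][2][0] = 88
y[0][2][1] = 68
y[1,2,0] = 88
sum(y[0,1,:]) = 27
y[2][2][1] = 75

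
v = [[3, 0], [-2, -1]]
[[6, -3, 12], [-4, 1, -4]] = v@[[2, -1, 4], [0, 1, -4]]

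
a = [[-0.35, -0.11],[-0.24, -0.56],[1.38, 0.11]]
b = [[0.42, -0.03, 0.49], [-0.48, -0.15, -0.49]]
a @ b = [[-0.09, 0.03, -0.12],[0.17, 0.09, 0.16],[0.53, -0.06, 0.62]]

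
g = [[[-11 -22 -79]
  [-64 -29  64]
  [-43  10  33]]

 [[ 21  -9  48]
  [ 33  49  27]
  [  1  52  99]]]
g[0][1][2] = 64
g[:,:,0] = [[-11, -64, -43], [21, 33, 1]]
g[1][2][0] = 1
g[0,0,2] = -79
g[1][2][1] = 52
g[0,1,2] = 64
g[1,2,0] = 1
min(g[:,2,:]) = -43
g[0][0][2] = -79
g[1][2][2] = 99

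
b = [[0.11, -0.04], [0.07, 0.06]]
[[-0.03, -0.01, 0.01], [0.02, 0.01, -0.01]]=b@[[-0.08, -0.04, 0.03], [0.46, 0.24, -0.16]]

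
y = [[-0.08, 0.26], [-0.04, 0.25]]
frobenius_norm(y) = 0.37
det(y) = -0.01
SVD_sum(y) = [[-0.06, 0.26], [-0.06, 0.25]] + [[-0.02, -0.0], [0.02, 0.00]]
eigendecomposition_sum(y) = [[-0.05, 0.04], [-0.01, 0.01]] + [[-0.03, 0.22], [-0.03, 0.24]]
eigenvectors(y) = [[-0.99, -0.66], [-0.13, -0.75]]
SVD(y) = [[0.73, 0.68], [0.68, -0.73]] @ diag([0.37071471664618616, 0.025895923654852732]) @ [[-0.23,0.97], [-0.97,-0.23]]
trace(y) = 0.17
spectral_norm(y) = 0.37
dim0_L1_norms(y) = [0.12, 0.51]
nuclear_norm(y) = 0.40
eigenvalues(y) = [-0.04, 0.21]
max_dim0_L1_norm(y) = 0.51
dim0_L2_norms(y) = [0.09, 0.36]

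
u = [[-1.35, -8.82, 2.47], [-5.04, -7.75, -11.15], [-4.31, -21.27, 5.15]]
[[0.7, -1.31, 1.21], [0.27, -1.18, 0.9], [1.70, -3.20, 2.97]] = u@ [[-0.05, 0.04, -0.06], [-0.06, 0.14, -0.12], [0.04, -0.01, 0.03]]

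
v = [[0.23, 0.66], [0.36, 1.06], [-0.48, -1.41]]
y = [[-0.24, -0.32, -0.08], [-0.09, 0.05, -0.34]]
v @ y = [[-0.11, -0.04, -0.24], [-0.18, -0.06, -0.39], [0.24, 0.08, 0.52]]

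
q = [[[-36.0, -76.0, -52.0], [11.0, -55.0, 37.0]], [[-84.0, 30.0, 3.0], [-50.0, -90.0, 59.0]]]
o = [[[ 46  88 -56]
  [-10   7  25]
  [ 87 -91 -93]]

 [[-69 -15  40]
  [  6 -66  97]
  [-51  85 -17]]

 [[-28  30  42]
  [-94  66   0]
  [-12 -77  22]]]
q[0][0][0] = -36.0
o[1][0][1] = -15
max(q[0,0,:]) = -36.0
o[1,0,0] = -69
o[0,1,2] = 25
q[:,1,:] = [[11.0, -55.0, 37.0], [-50.0, -90.0, 59.0]]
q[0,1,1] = -55.0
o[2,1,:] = [-94, 66, 0]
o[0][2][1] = -91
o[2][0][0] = -28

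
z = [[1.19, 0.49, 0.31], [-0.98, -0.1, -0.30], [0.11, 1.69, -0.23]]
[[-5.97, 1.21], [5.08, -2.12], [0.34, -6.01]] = z @ [[-4.66, 1.53], [0.26, -3.23], [-1.79, 3.13]]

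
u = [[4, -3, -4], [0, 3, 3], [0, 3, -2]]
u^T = [[4, 0, 0], [-3, 3, 3], [-4, 3, -2]]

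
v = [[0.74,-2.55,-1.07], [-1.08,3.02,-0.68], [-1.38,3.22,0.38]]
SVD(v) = [[-0.50, 0.7, -0.51], [0.58, 0.71, 0.41], [0.65, -0.09, -0.76]] @ diag([5.448070185597823, 1.272484438264687, 0.2464033424576695]) @ [[-0.35, 0.94, 0.07], [-0.09, 0.04, -0.99], [0.93, 0.35, -0.07]]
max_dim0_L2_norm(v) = 5.1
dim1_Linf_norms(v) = [2.55, 3.02, 3.22]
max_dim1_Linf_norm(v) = 3.22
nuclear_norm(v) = 6.97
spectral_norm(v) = 5.45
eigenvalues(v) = [3.55, -0.46, 1.05]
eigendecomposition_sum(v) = [[1.37,-4.09,0.42], [-0.88,2.63,-0.27], [-1.49,4.46,-0.45]] + [[-0.39, 0.1, -0.41], [-0.14, 0.04, -0.15], [-0.10, 0.03, -0.11]] + [[-0.24, 1.44, -1.07],[-0.06, 0.35, -0.26],[0.21, -1.26, 0.94]]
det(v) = -1.71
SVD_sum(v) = [[0.94,-2.54,-0.19], [-1.09,2.95,0.22], [-1.22,3.29,0.25]] + [[-0.08,0.04,-0.89], [-0.08,0.04,-0.9], [0.01,-0.00,0.12]] + [[-0.12, -0.04, 0.01], [0.09, 0.04, -0.01], [-0.17, -0.07, 0.01]]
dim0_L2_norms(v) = [1.9, 5.1, 1.32]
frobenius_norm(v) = 5.60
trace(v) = 4.14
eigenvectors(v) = [[0.62, -0.91, -0.74], [-0.4, -0.33, -0.18], [-0.68, -0.24, 0.65]]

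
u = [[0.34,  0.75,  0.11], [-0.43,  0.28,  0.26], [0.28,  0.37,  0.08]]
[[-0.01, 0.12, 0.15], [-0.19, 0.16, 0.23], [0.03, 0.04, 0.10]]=u@[[0.34, -0.17, 0.01], [-0.17, 0.22, 0.08], [0.01, 0.08, 0.83]]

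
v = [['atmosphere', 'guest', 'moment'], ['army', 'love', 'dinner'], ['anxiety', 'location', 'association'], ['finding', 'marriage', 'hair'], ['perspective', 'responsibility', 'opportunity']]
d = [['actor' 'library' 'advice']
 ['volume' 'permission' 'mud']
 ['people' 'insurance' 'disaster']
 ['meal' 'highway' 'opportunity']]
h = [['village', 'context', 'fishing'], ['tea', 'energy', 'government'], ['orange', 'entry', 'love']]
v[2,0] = 'anxiety'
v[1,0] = 'army'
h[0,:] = ['village', 'context', 'fishing']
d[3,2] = 'opportunity'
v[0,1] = 'guest'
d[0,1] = 'library'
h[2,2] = 'love'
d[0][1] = 'library'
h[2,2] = 'love'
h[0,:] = ['village', 'context', 'fishing']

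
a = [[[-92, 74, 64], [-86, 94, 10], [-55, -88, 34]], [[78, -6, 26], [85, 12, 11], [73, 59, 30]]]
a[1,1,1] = 12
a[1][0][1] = -6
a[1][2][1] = 59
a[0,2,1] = -88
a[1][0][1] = -6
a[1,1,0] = 85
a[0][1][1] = 94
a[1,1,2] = 11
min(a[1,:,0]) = 73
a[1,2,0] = 73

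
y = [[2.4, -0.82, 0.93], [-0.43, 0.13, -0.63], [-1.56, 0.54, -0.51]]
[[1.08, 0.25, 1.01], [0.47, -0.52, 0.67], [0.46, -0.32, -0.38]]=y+[[-1.32, 1.07, 0.08], [0.9, -0.65, 1.3], [2.02, -0.86, 0.13]]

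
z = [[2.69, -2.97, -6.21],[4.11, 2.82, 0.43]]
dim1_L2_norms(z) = [7.39, 5.0]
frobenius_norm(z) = 8.92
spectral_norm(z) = 7.39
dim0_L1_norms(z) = [6.8, 5.79, 6.64]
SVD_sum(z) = [[2.69, -2.97, -6.21], [0.0, -0.00, -0.00]] + [[-0.0, -0.0, -0.00], [4.11, 2.82, 0.43]]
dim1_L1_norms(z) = [11.87, 7.36]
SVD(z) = [[-1.00, -0.00], [-0.00, 1.00]] @ diag([7.3906091437614485, 5.002938784769377]) @ [[-0.36, 0.40, 0.84], [0.82, 0.56, 0.09]]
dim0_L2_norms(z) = [4.91, 4.1, 6.22]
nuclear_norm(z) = 12.39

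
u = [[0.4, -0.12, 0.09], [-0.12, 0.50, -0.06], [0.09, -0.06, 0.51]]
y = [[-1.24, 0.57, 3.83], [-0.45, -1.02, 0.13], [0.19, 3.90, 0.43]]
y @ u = [[-0.22, 0.20, 1.81], [-0.05, -0.46, 0.09], [-0.35, 1.9, 0.00]]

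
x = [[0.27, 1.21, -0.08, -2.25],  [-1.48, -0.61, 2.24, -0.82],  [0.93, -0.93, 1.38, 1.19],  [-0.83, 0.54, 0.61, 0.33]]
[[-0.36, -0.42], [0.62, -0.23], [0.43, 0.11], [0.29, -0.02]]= x @ [[-0.1, -0.02],[0.00, -0.07],[0.26, -0.08],[0.14, 0.15]]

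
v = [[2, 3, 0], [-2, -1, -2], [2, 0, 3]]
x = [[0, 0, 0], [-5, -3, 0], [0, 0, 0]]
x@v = [[0, 0, 0], [-4, -12, 6], [0, 0, 0]]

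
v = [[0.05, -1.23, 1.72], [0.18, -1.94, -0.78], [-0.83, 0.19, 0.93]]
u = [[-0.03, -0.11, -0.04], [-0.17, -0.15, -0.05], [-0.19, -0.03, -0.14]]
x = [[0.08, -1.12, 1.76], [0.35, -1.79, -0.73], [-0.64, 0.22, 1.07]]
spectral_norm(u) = 0.33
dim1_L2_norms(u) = [0.12, 0.23, 0.24]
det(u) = 0.00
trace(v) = -0.96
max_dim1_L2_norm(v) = 2.12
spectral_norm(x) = 2.26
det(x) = -2.12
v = u + x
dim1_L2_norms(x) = [2.09, 1.96, 1.27]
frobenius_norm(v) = 3.24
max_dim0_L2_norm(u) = 0.26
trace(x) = -0.64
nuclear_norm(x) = 4.83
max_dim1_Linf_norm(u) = 0.19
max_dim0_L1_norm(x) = 3.56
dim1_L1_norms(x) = [2.96, 2.87, 1.93]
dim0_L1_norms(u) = [0.39, 0.29, 0.23]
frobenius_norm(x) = 3.13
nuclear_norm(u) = 0.50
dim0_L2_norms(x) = [0.73, 2.12, 2.19]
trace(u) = -0.32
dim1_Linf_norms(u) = [0.11, 0.17, 0.19]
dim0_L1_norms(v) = [1.06, 3.36, 3.43]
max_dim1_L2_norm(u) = 0.24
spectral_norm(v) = 2.34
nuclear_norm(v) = 5.15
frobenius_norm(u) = 0.35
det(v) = -3.38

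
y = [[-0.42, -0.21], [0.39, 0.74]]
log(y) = [[(-1.11+3.38j), (-0.14+0.65j)],  [(0.25-1.21j), -0.36-0.24j]]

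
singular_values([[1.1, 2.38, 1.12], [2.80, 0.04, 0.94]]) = [3.56, 2.05]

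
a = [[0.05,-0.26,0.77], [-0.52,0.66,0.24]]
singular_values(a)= [0.87, 0.81]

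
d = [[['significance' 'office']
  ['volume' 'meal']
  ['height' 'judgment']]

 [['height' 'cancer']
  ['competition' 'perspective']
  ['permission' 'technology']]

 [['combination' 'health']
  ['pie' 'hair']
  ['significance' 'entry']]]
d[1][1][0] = 'competition'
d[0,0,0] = 'significance'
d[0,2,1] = 'judgment'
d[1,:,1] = ['cancer', 'perspective', 'technology']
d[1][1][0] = 'competition'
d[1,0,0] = 'height'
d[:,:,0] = [['significance', 'volume', 'height'], ['height', 'competition', 'permission'], ['combination', 'pie', 'significance']]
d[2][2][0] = 'significance'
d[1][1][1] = 'perspective'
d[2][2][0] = 'significance'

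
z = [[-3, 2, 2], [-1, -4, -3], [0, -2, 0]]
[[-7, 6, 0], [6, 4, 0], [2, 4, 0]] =z@[[1, -2, 0], [-1, -2, 0], [-1, 2, 0]]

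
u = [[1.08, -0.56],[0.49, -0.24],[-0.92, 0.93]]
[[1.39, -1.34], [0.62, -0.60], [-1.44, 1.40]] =u@[[0.99, -0.94], [-0.57, 0.58]]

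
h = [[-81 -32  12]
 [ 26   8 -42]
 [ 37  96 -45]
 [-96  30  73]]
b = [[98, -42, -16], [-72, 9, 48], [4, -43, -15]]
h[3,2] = 73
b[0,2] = -16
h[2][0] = 37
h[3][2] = 73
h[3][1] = 30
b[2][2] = -15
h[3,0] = -96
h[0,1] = -32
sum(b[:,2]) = 17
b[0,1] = -42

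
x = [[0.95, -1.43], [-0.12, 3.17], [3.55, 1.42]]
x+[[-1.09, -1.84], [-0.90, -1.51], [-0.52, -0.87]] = [[-0.14, -3.27], [-1.02, 1.66], [3.03, 0.55]]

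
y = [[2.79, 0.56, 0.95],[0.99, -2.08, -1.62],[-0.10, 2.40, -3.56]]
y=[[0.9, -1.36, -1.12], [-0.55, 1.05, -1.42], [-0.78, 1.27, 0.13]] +[[1.89, 1.92, 2.07], [1.54, -3.13, -0.20], [0.68, 1.13, -3.69]]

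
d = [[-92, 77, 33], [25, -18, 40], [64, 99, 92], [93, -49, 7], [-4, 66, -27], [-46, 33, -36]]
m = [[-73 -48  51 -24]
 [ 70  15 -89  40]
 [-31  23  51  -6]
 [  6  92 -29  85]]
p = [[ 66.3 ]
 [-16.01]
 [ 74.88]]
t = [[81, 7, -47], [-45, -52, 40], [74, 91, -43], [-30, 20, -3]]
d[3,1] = -49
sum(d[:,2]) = 109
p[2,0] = 74.88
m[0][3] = -24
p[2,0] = 74.88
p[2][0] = 74.88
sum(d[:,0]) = 40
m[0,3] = -24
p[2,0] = 74.88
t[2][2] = -43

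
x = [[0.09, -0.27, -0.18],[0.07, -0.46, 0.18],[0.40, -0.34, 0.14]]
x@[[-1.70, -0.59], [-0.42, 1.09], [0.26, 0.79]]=[[-0.09, -0.49],[0.12, -0.40],[-0.50, -0.5]]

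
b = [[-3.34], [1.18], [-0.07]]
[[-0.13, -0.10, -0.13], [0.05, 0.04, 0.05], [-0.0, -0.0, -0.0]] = b @ [[0.04, 0.03, 0.04]]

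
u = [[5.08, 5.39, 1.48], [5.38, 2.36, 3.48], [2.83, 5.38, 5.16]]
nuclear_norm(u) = 17.94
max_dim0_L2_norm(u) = 7.97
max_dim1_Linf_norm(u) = 5.39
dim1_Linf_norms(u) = [5.39, 5.38, 5.38]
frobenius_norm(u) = 12.93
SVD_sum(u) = [[4.43, 4.53, 3.45], [3.96, 4.05, 3.08], [4.66, 4.76, 3.63]] + [[1.15, -0.33, -1.04], [0.81, -0.23, -0.74], [-1.78, 0.51, 1.62]] + [[-0.5, 1.19, -0.93], [0.61, -1.46, 1.13], [-0.04, 0.10, -0.08]]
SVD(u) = [[-0.59, -0.51, -0.63], [-0.52, -0.36, 0.77], [-0.62, 0.79, -0.06]] @ diag([12.292740968323459, 3.1339809106475576, 2.513738876136256]) @ [[-0.61,-0.63,-0.48], [-0.72,0.21,0.66], [0.31,-0.75,0.58]]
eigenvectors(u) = [[-0.55, -0.55, 0.48], [-0.53, -0.03, -0.79], [-0.64, 0.84, 0.37]]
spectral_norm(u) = 12.29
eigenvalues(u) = [12.06, 3.12, -2.58]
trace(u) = 12.60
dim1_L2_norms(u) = [7.55, 6.83, 7.97]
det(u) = -96.84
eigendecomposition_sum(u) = [[4.44, 4.16, 3.05], [4.33, 4.05, 2.97], [5.19, 4.86, 3.57]] + [[1.24,0.19,-1.22],[0.07,0.01,-0.07],[-1.9,-0.29,1.87]] + [[-0.60,1.04,-0.35],[0.98,-1.7,0.58],[-0.46,0.8,-0.27]]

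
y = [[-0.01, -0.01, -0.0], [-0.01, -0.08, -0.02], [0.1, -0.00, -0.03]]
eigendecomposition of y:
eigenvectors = [[-0.27, 0.13, 0.14], [0.27, 0.46, 0.93], [-0.92, -0.88, -0.32]]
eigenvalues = [-0.0, -0.05, -0.07]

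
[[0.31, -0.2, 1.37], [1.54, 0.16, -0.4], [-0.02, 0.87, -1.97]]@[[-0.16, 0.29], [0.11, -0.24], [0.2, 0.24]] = [[0.20, 0.47], [-0.31, 0.31], [-0.30, -0.69]]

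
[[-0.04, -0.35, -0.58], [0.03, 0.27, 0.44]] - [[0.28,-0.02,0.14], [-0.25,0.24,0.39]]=[[-0.32, -0.33, -0.72], [0.28, 0.03, 0.05]]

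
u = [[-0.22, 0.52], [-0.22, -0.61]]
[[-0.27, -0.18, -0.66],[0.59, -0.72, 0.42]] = u @ [[-0.57, 1.95, 0.74],[-0.76, 0.47, -0.95]]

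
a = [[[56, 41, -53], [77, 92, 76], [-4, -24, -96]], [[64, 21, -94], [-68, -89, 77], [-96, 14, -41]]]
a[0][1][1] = 92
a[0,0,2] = -53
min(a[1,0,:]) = -94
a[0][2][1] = -24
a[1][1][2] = 77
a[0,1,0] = 77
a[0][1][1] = 92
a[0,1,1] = 92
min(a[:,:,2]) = -96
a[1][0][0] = 64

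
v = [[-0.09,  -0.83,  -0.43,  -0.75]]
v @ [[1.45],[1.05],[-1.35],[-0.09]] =[[-0.35]]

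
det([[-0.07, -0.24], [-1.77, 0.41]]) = -0.453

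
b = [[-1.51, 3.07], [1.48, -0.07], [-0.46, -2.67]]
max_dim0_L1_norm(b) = 5.81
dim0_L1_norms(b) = [3.45, 5.81]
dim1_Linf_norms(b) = [3.07, 1.48, 2.67]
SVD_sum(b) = [[-0.89, 3.24], [0.12, -0.44], [0.65, -2.37]] + [[-0.62,-0.17], [1.36,0.37], [-1.11,-0.3]]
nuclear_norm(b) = 6.11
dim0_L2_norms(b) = [2.16, 4.07]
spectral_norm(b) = 4.19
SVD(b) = [[-0.80,0.34], [0.11,-0.73], [0.59,0.60]] @ diag([4.18557519682018, 1.9291864274257466]) @ [[0.26, -0.96], [-0.96, -0.26]]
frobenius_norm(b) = 4.61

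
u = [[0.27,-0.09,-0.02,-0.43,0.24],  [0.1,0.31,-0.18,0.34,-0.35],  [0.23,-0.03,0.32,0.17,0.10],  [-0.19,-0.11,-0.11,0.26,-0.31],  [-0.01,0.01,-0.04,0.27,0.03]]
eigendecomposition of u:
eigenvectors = [[(0.32-0.34j), (0.32+0.34j), (-0.4+0j), (-0.34+0j), 0.42+0.00j], [-0.64+0.00j, (-0.64-0j), (-0.23+0j), 0.63+0.00j, 0.72+0.00j], [-0.31+0.13j, (-0.31-0.13j), -0.61+0.00j, -0.67+0.00j, (-0.28+0j)], [-0.13-0.37j, (-0.13+0.37j), 0.37+0.00j, (0.11+0j), (-0.39+0j)], [-0.32+0.07j, -0.32-0.07j, (0.53+0j), 0.17+0.00j, (-0.26+0j)]]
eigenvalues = [(0.07+0.32j), (0.07-0.32j), (0.27+0j), (0.41+0j), (0.38+0j)]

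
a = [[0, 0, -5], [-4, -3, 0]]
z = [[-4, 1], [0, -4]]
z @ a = [[-4, -3, 20], [16, 12, 0]]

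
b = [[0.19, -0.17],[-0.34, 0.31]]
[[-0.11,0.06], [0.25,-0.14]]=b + [[-0.3, 0.23],[0.59, -0.45]]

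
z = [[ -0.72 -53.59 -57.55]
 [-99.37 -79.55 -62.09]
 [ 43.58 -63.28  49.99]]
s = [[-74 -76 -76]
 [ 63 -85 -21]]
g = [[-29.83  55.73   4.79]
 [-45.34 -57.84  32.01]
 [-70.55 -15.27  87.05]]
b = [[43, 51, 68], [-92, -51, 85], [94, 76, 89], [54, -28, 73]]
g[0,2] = 4.79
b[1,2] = 85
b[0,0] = 43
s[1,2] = -21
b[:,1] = [51, -51, 76, -28]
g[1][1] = -57.84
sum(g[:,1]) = -17.380000000000006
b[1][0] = -92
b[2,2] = 89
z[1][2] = -62.09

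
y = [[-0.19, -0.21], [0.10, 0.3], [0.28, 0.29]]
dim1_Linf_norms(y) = [0.21, 0.3, 0.29]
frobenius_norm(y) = 0.59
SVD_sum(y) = [[-0.17,-0.23], [0.18,0.24], [0.24,0.32]] + [[-0.02, 0.02], [-0.08, 0.06], [0.04, -0.03]]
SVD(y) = [[-0.49,-0.25], [0.52,-0.85], [0.7,0.47]] @ diag([0.5740614075560382, 0.11468871066840139]) @ [[0.59,  0.81], [0.81,  -0.59]]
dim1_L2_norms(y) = [0.28, 0.32, 0.4]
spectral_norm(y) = 0.57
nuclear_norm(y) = 0.69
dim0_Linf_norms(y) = [0.28, 0.3]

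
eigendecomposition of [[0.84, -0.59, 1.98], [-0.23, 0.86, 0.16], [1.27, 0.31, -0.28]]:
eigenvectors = [[-0.66, -0.87, 0.03],[-0.12, 0.11, 0.96],[0.74, -0.47, 0.29]]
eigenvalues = [-1.47, 1.99, 0.9]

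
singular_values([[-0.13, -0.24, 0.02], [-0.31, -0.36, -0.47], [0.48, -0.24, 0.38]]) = [0.83, 0.49, 0.16]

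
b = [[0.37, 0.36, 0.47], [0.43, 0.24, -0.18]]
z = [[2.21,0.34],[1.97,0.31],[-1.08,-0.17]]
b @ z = [[1.02,0.16], [1.62,0.25]]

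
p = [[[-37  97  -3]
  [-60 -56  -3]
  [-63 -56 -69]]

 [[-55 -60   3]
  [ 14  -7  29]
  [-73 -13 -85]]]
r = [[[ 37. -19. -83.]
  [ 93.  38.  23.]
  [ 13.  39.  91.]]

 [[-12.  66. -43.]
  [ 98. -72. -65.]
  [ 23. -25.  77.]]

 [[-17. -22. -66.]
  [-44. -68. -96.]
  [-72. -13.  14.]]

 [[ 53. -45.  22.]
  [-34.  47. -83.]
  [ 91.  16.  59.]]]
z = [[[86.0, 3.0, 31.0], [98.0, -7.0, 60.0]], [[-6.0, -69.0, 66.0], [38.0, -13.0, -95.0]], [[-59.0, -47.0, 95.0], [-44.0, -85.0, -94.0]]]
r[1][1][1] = -72.0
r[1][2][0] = 23.0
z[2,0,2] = 95.0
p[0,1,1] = -56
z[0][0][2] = 31.0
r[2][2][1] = -13.0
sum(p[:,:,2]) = -128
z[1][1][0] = 38.0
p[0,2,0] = -63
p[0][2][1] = -56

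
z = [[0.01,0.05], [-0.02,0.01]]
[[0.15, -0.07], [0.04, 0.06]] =z @ [[-0.21, -3.41],[3.13, -0.68]]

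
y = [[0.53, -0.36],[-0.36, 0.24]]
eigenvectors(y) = [[0.83, 0.56], [-0.56, 0.83]]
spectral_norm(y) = 0.77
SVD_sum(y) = [[0.53, -0.36], [-0.36, 0.24]] + [[-0.00, -0.00],[-0.0, -0.0]]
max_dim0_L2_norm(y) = 0.64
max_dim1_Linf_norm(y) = 0.53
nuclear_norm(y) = 0.78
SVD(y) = [[-0.83, 0.56], [0.56, 0.83]] @ diag([0.7731043674065007, 0.0031043674065005652]) @ [[-0.83, 0.56], [-0.56, -0.83]]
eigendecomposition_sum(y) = [[0.53,-0.36],[-0.36,0.24]] + [[-0.00, -0.0], [-0.0, -0.0]]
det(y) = -0.00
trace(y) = 0.77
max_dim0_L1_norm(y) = 0.89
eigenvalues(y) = [0.77, -0.0]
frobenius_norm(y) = 0.77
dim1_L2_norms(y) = [0.64, 0.43]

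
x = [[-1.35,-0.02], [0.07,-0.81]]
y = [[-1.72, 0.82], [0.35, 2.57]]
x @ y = [[2.32, -1.16], [-0.4, -2.02]]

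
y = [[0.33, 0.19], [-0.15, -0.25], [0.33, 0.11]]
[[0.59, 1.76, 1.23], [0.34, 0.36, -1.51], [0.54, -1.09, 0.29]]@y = [[0.34, -0.19],[-0.44, -0.19],[0.44, 0.41]]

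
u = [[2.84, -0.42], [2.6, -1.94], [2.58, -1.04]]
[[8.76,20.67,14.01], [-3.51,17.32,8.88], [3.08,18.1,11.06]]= u @ [[4.18, 7.43, 5.31], [7.41, 1.03, 2.54]]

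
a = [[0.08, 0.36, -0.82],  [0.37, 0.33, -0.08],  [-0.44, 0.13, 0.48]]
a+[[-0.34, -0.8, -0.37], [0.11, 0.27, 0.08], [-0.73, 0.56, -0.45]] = [[-0.26, -0.44, -1.19], [0.48, 0.60, 0.0], [-1.17, 0.69, 0.03]]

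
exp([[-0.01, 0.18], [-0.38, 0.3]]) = [[0.95, 0.21], [-0.44, 1.31]]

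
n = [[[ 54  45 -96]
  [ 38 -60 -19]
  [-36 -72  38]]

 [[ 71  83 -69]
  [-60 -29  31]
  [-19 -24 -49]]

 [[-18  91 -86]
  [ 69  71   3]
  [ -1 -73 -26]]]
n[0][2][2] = 38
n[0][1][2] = -19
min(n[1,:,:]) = -69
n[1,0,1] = 83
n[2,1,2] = 3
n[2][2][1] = -73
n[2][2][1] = -73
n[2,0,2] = -86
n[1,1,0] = -60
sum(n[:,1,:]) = 44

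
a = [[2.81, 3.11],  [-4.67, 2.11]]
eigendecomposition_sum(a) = [[(1.41+1.78j), (1.56-1.01j)],[-2.34+1.51j, 1.06+2.01j]] + [[(1.4-1.78j), (1.56+1.01j)], [(-2.34-1.51j), (1.06-2.01j)]]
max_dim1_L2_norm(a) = 5.12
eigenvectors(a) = [[-0.06-0.63j, -0.06+0.63j],[(0.77+0j), (0.77-0j)]]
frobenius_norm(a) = 6.62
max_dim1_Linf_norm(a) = 4.67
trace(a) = 4.92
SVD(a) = [[-0.47, 0.88], [0.88, 0.47]] @ diag([5.457502263491159, 3.7476484685718403]) @ [[-1.0, 0.07],[0.07, 1.00]]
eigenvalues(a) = [(2.46+3.79j), (2.46-3.79j)]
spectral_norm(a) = 5.46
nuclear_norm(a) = 9.21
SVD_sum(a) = [[2.58, -0.18], [-4.8, 0.34]] + [[0.23, 3.29], [0.13, 1.77]]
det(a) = 20.45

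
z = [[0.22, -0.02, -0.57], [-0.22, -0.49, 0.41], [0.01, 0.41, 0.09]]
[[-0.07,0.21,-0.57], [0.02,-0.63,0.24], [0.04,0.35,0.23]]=z@ [[-0.95, 0.25, -0.17], [0.18, 0.92, 0.36], [-0.25, -0.31, 0.92]]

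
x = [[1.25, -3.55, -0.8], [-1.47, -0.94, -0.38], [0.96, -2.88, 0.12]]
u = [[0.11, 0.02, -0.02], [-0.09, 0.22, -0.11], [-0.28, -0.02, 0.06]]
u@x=[[0.09, -0.35, -0.1], [-0.54, 0.43, -0.02], [-0.26, 0.84, 0.24]]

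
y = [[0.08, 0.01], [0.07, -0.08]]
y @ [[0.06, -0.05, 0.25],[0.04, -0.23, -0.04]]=[[0.01, -0.01, 0.02],[0.0, 0.01, 0.02]]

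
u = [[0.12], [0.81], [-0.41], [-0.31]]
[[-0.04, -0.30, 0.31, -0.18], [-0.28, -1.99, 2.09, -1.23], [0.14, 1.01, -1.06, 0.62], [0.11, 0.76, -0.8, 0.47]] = u@[[-0.34, -2.46, 2.58, -1.52]]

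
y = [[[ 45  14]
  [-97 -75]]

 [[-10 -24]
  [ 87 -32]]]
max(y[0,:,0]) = 45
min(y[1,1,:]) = -32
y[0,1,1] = -75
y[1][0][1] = -24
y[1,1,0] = 87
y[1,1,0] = 87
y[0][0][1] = 14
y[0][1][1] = -75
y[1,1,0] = 87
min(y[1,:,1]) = -32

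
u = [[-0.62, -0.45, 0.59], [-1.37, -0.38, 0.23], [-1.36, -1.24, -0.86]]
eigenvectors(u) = [[(0.02+0.36j), 0.02-0.36j, (0.51+0j)], [(-0.21+0.35j), (-0.21-0.35j), -0.82+0.00j], [-0.84+0.00j, -0.84-0.00j, (0.26+0j)]]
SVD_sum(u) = [[-0.54, -0.36, -0.11], [-1.06, -0.7, -0.22], [-1.59, -1.05, -0.32]] + [[-0.21, 0.14, 0.6], [-0.19, 0.12, 0.53], [0.2, -0.13, -0.56]] + [[0.13, -0.23, 0.10],[-0.12, 0.20, -0.09],[0.03, -0.06, 0.02]]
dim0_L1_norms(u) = [3.35, 2.07, 1.68]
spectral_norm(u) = 2.42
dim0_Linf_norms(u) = [1.37, 1.24, 0.86]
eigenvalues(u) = [(-1.13+1.09j), (-1.13-1.09j), (0.4+0j)]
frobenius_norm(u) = 2.67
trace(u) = -1.86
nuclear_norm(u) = 3.87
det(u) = 0.99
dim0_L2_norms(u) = [2.03, 1.37, 1.07]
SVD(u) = [[-0.27, -0.61, -0.74], [-0.53, -0.55, 0.64], [-0.8, 0.57, -0.18]] @ diag([2.4201610907316113, 1.0635932048372456, 0.3841741656238927]) @ [[0.82,0.54,0.17], [0.33,-0.21,-0.92], [-0.47,0.81,-0.35]]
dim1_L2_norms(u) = [0.97, 1.44, 2.03]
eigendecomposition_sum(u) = [[(-0.38+0.33j), -0.15+0.26j, (0.27+0.17j)], [-0.57+0.06j, (-0.31+0.14j), (0.15+0.34j)], [-0.72-0.94j, -0.58-0.39j, (-0.44+0.62j)]] + [[(-0.38-0.33j), (-0.15-0.26j), 0.27-0.17j],[(-0.57-0.06j), -0.31-0.14j, (0.15-0.34j)],[-0.72+0.94j, (-0.58+0.39j), (-0.44-0.62j)]] + [[0.14+0.00j, -0.15-0.00j, (0.04+0j)], [-0.23-0.00j, 0.24+0.00j, -0.06-0.00j], [(0.07+0j), -0.07-0.00j, (0.02+0j)]]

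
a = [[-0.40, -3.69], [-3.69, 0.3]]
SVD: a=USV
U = [[-0.74, -0.67], [-0.67, 0.74]]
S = [3.76, 3.66]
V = [[0.74, 0.67], [-0.67, 0.74]]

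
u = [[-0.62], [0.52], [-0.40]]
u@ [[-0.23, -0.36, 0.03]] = [[0.14, 0.22, -0.02], [-0.12, -0.19, 0.02], [0.09, 0.14, -0.01]]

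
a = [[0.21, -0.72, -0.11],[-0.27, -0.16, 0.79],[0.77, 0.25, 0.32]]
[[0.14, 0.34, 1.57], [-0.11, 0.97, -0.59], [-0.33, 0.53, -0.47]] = a@[[-0.24, 0.36, 0.42],[-0.23, -0.56, -1.9],[-0.27, 1.24, -0.99]]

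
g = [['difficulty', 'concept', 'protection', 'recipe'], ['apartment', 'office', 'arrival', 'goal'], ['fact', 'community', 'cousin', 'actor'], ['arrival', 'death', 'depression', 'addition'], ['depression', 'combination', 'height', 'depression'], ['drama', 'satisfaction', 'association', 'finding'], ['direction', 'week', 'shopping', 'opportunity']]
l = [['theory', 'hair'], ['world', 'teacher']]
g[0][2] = 'protection'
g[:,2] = ['protection', 'arrival', 'cousin', 'depression', 'height', 'association', 'shopping']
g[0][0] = 'difficulty'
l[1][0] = 'world'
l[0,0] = 'theory'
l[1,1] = 'teacher'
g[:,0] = ['difficulty', 'apartment', 'fact', 'arrival', 'depression', 'drama', 'direction']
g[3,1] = 'death'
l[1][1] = 'teacher'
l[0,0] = 'theory'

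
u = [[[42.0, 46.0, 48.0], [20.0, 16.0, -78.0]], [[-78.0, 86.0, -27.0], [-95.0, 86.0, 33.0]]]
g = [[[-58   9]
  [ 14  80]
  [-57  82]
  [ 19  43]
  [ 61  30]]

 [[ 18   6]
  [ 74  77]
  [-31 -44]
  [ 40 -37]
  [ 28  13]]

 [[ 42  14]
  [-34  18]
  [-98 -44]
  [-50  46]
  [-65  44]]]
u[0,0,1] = 46.0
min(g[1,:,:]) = -44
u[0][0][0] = 42.0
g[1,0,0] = 18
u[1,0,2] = -27.0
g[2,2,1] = -44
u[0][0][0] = 42.0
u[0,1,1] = 16.0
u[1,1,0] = -95.0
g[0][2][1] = 82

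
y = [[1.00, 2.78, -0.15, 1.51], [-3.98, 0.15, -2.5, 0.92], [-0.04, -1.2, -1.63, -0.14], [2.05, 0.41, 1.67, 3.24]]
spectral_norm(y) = 5.76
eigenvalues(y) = [(3.95+0j), (0.54+2.89j), (0.54-2.89j), (-2.27+0j)]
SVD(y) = [[-0.31, -0.61, 0.63, -0.38], [0.69, -0.67, -0.20, 0.17], [0.21, 0.09, -0.36, -0.91], [-0.62, -0.42, -0.66, 0.08]] @ diag([5.763389520624124, 3.8687531263041897, 2.3016492130613795, 1.5112912959735691]) @ [[-0.75, -0.22, -0.53, -0.32], [0.31, -0.53, 0.24, -0.75], [0.04, 0.82, -0.04, -0.58], [-0.58, 0.06, 0.81, -0.02]]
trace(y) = 2.76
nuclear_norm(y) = 13.45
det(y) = -77.56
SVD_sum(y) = [[1.33, 0.38, 0.94, 0.57], [-3.01, -0.87, -2.12, -1.29], [-0.90, -0.26, -0.64, -0.39], [2.68, 0.77, 1.89, 1.15]] + [[-0.72, 1.25, -0.56, 1.76], [-0.80, 1.38, -0.61, 1.94], [0.11, -0.19, 0.08, -0.26], [-0.50, 0.87, -0.38, 1.22]] + [[0.06,  1.18,  -0.06,  -0.83], [-0.02,  -0.38,  0.02,  0.27], [-0.04,  -0.67,  0.04,  0.48], [-0.07,  -1.24,  0.07,  0.87]] + [[0.33,-0.03,-0.47,0.01], [-0.15,0.02,0.21,-0.01], [0.79,-0.08,-1.11,0.03], [-0.07,0.01,0.10,-0.0]]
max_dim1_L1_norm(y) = 7.55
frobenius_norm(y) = 7.47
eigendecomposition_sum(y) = [[(0.42+0j), (0.39+0j), 0.22+0.00j, 1.36+0.00j], [-0.17+0.00j, (-0.16+0j), (-0.09+0j), -0.55+0.00j], [(0.01+0j), 0j, 0.00+0.00j, 0.02+0.00j], [(1.14+0j), 1.04+0.00j, (0.6+0j), (3.68+0j)]] + [[(0.18+1.44j), (1.13-0.27j), (-0.56+0.51j), (0.1-0.58j)], [-1.73+0.15j, (0.27+1.36j), -0.58-0.69j, (0.68+0.15j)], [0.29-0.47j, -0.40-0.19j, 0.29-0.02j, (-0.17+0.15j)], [0.38-0.41j, (-0.36-0.27j), (0.29+0.04j), (-0.2+0.11j)]] + [[0.18-1.44j, (1.13+0.27j), (-0.56-0.51j), (0.1+0.58j)], [-1.73-0.15j, 0.27-1.36j, -0.58+0.69j, (0.68-0.15j)], [0.29+0.47j, -0.40+0.19j, 0.29+0.02j, -0.17-0.15j], [(0.38+0.41j), -0.36+0.27j, 0.29-0.04j, -0.20-0.11j]] + [[0.21+0.00j, 0.13-0.00j, (0.74+0j), -0.06-0.00j], [(-0.36-0j), -0.23+0.00j, (-1.25-0j), 0.10+0.00j], [(-0.63-0j), -0.40+0.00j, -2.21-0.00j, (0.18+0j)], [(0.14+0j), (0.09-0j), 0.49+0.00j, -0.04-0.00j]]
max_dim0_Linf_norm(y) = 3.98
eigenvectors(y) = [[(0.34+0j), (-0.02-0.61j), -0.02+0.61j, (0.27+0j)], [-0.14+0.00j, 0.72+0.00j, 0.72-0.00j, -0.47+0.00j], [0j, (-0.14+0.19j), (-0.14-0.19j), (-0.82+0j)], [0.93+0.00j, -0.17+0.16j, (-0.17-0.16j), 0.18+0.00j]]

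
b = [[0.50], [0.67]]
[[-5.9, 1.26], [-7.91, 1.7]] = b @ [[-11.81, 2.53]]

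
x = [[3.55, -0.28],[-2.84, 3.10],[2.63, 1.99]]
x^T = [[3.55,-2.84,2.63], [-0.28,3.10,1.99]]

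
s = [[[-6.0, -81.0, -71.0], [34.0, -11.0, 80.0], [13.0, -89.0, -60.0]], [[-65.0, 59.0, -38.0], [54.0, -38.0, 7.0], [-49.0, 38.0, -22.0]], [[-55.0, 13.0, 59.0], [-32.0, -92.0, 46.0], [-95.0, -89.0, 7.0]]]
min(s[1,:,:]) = -65.0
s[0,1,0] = 34.0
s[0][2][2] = -60.0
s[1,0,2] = -38.0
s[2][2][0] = -95.0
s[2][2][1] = -89.0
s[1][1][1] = -38.0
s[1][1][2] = 7.0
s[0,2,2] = -60.0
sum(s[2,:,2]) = 112.0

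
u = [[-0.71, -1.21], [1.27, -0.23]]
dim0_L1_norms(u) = [1.98, 1.44]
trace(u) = -0.94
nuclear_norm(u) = 2.65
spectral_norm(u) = 1.57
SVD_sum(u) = [[-1.06, -0.64], [0.83, 0.50]] + [[0.35, -0.57], [0.44, -0.73]]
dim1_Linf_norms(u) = [1.21, 1.27]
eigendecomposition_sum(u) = [[(-0.36+0.56j), (-0.6-0.23j)], [(0.63+0.25j), (-0.11+0.65j)]] + [[(-0.35-0.56j), (-0.61+0.23j)], [(0.63-0.25j), -0.12-0.65j]]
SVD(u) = [[-0.79, 0.62], [0.62, 0.79]] @ diag([1.5679521943140369, 1.084216729416124]) @ [[0.86, 0.52], [0.52, -0.86]]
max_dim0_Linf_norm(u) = 1.27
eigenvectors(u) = [[(0.14-0.69j), (0.14+0.69j)],[(-0.72+0j), (-0.72-0j)]]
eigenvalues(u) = [(-0.47+1.22j), (-0.47-1.22j)]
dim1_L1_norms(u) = [1.92, 1.5]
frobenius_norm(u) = 1.91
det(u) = 1.70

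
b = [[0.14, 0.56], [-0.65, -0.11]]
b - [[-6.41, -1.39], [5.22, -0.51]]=[[6.55, 1.95], [-5.87, 0.4]]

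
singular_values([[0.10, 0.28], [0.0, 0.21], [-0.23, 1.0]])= [1.08, 0.16]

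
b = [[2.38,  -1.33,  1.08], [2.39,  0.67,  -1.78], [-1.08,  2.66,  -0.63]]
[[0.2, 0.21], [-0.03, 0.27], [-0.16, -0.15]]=b@[[0.04, 0.09], [-0.03, -0.03], [0.06, -0.04]]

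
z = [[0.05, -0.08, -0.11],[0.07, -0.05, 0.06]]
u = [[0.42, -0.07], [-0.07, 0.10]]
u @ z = [[0.02, -0.03, -0.05], [0.00, 0.0, 0.01]]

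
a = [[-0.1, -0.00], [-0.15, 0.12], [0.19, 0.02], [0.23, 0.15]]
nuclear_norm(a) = 0.54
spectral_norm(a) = 0.36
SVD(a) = [[-0.27, -0.12], [-0.34, -0.83], [0.53, 0.13], [0.73, -0.53]] @ diag([0.355160013208423, 0.18072455565803125]) @ [[0.97,0.22],[0.22,-0.97]]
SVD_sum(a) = [[-0.10, -0.02], [-0.12, -0.03], [0.18, 0.04], [0.25, 0.06]] + [[-0.0,0.02], [-0.03,0.15], [0.01,-0.02], [-0.02,0.09]]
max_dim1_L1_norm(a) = 0.38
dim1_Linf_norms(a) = [0.1, 0.15, 0.19, 0.23]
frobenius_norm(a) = 0.40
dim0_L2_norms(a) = [0.35, 0.19]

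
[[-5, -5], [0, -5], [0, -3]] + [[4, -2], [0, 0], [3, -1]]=[[-1, -7], [0, -5], [3, -4]]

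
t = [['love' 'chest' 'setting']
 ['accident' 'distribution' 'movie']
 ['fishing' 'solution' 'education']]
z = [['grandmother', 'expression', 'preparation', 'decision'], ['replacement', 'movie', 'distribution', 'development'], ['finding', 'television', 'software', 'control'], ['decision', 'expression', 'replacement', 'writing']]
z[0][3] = 'decision'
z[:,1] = ['expression', 'movie', 'television', 'expression']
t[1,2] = 'movie'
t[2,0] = 'fishing'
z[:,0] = ['grandmother', 'replacement', 'finding', 'decision']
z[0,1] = 'expression'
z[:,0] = ['grandmother', 'replacement', 'finding', 'decision']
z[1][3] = 'development'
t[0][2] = 'setting'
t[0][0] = 'love'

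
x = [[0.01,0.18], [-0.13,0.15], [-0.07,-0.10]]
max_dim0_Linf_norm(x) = 0.18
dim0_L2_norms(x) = [0.15, 0.25]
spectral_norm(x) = 0.26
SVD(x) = [[-0.67, 0.37], [-0.68, -0.66], [0.31, -0.65]] @ diag([0.25964477987880136, 0.13922854693520573]) @ [[0.23, -0.97], [0.97, 0.23]]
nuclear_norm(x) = 0.40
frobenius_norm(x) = 0.29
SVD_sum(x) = [[-0.04, 0.17], [-0.04, 0.17], [0.02, -0.08]] + [[0.05, 0.01],[-0.09, -0.02],[-0.09, -0.02]]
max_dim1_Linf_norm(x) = 0.18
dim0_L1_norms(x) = [0.21, 0.43]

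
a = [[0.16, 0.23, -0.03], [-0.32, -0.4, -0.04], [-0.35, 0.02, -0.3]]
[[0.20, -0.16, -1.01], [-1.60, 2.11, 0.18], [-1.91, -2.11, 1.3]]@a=[[0.44,0.09,0.30], [-0.99,-1.21,-0.09], [-0.09,0.43,-0.25]]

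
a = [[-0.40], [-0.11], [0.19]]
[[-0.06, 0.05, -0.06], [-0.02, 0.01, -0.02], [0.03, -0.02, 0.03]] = a@[[0.15, -0.13, 0.16]]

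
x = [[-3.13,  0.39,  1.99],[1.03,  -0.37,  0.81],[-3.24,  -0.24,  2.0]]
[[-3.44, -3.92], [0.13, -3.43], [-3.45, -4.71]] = x @[[0.64, -0.50], [-0.10, 1.29], [-0.7, -3.01]]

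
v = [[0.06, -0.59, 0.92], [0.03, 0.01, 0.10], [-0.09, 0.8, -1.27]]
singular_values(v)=[1.86, 0.07, 0.0]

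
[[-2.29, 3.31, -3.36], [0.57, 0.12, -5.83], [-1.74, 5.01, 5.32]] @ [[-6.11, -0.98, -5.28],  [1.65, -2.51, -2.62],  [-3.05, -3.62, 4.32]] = [[29.7, 6.1, -11.1], [14.5, 20.24, -28.51], [2.67, -30.13, 19.04]]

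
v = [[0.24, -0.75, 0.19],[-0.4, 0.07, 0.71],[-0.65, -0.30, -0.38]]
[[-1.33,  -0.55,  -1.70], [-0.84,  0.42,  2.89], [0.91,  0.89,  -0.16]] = v @ [[-0.85, -1.37, -2.27], [1.05, 0.24, 2.2], [-1.76, -0.20, 2.58]]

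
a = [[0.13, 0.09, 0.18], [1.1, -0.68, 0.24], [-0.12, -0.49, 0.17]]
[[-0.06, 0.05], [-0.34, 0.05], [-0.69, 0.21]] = a @ [[0.49, -0.19],[0.89, -0.20],[-1.13, 0.53]]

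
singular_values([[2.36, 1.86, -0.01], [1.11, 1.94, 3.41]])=[4.48, 2.36]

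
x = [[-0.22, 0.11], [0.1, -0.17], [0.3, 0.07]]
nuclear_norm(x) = 0.60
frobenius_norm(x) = 0.44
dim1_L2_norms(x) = [0.25, 0.2, 0.31]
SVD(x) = [[-0.61, 0.33], [0.33, -0.72], [0.72, 0.61]] @ diag([0.3901758914733765, 0.2050921103137708]) @ [[0.98, -0.19],[0.19, 0.98]]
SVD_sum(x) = [[-0.23,0.04], [0.13,-0.02], [0.28,-0.05]] + [[0.01, 0.07], [-0.03, -0.15], [0.02, 0.12]]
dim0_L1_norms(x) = [0.62, 0.35]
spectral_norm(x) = 0.39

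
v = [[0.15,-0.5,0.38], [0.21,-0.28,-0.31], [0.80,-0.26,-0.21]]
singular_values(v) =[0.97, 0.6, 0.28]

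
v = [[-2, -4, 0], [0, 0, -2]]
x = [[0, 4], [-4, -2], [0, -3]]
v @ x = [[16, 0], [0, 6]]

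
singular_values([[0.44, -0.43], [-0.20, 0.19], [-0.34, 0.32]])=[0.82, 0.01]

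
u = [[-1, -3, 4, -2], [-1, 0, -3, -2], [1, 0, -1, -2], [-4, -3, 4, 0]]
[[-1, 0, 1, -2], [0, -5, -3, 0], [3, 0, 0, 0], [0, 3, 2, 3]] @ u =[[10, 9, -13, 0], [2, 0, 18, 16], [-3, -9, 12, -6], [-13, -9, 1, -10]]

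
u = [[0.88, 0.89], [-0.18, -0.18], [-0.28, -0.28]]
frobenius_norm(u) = 1.34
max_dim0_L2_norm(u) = 0.95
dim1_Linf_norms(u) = [0.89, 0.18, 0.28]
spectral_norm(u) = 1.34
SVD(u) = [[-0.94, -0.35], [0.19, -0.51], [0.3, -0.79]] @ diag([1.3371962471743177, 0.0024892856246438253]) @ [[-0.7, -0.71], [0.71, -0.7]]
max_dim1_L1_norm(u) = 1.77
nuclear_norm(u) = 1.34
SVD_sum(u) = [[0.88, 0.89], [-0.18, -0.18], [-0.28, -0.28]] + [[-0.0, 0.00], [-0.00, 0.00], [-0.00, 0.00]]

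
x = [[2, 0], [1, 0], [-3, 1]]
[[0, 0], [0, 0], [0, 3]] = x@[[0, 0], [0, 3]]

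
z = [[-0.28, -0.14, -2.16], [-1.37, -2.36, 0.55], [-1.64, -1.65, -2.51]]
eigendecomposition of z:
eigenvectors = [[0.85, -0.52, 0.54], [-0.48, -0.17, -0.74], [-0.21, -0.84, 0.39]]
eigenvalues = [0.34, -3.84, -1.65]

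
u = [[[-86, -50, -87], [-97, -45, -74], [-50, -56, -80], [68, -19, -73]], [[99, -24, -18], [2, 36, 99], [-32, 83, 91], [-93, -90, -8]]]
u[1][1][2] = 99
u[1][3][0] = -93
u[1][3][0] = -93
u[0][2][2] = -80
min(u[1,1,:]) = 2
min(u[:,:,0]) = -97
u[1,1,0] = 2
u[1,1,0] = 2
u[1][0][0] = 99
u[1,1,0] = 2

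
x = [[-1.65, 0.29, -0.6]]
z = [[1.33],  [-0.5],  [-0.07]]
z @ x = [[-2.19, 0.39, -0.8], [0.82, -0.14, 0.3], [0.12, -0.02, 0.04]]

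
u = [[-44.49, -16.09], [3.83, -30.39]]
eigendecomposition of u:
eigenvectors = [[0.90+0.00j, (0.9-0j)],[(-0.39-0.19j), (-0.39+0.19j)]]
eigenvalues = [(-37.44+3.45j), (-37.44-3.45j)]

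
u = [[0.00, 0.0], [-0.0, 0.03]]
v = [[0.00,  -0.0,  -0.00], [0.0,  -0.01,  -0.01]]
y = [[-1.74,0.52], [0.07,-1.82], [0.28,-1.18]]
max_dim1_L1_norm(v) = 0.02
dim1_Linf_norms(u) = [0.0, 0.03]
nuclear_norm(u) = 0.03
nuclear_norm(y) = 3.93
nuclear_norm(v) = 0.01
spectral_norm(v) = 0.01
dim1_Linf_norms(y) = [1.74, 1.82, 1.18]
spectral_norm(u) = 0.03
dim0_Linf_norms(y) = [1.74, 1.82]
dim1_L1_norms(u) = [0.0, 0.03]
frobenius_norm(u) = 0.03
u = v @ y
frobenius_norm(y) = 2.84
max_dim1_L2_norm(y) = 1.82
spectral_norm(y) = 2.39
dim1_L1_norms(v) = [0.0, 0.02]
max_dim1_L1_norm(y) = 2.26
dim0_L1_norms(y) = [2.09, 3.52]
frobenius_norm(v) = 0.01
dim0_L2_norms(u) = [0.0, 0.03]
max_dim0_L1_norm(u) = 0.03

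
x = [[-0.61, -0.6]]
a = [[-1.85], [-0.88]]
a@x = [[1.13, 1.11], [0.54, 0.53]]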